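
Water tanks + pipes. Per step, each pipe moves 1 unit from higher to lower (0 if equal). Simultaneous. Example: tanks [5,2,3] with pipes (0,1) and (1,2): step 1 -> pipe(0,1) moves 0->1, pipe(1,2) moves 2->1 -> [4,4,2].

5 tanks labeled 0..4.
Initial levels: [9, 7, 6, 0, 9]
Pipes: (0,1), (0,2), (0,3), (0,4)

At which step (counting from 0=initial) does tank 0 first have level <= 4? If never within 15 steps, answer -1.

Step 1: flows [0->1,0->2,0->3,0=4] -> levels [6 8 7 1 9]
Step 2: flows [1->0,2->0,0->3,4->0] -> levels [8 7 6 2 8]
Step 3: flows [0->1,0->2,0->3,0=4] -> levels [5 8 7 3 8]
Step 4: flows [1->0,2->0,0->3,4->0] -> levels [7 7 6 4 7]
Step 5: flows [0=1,0->2,0->3,0=4] -> levels [5 7 7 5 7]
Step 6: flows [1->0,2->0,0=3,4->0] -> levels [8 6 6 5 6]
Step 7: flows [0->1,0->2,0->3,0->4] -> levels [4 7 7 6 7]
Tank 0 first reaches <=4 at step 7

Answer: 7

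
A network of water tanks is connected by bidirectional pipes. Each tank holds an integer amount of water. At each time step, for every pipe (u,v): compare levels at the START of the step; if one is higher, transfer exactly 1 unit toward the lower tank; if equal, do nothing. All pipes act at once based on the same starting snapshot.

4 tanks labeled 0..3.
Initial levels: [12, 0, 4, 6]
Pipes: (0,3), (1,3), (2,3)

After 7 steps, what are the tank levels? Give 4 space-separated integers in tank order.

Answer: 6 6 6 4

Derivation:
Step 1: flows [0->3,3->1,3->2] -> levels [11 1 5 5]
Step 2: flows [0->3,3->1,2=3] -> levels [10 2 5 5]
Step 3: flows [0->3,3->1,2=3] -> levels [9 3 5 5]
Step 4: flows [0->3,3->1,2=3] -> levels [8 4 5 5]
Step 5: flows [0->3,3->1,2=3] -> levels [7 5 5 5]
Step 6: flows [0->3,1=3,2=3] -> levels [6 5 5 6]
Step 7: flows [0=3,3->1,3->2] -> levels [6 6 6 4]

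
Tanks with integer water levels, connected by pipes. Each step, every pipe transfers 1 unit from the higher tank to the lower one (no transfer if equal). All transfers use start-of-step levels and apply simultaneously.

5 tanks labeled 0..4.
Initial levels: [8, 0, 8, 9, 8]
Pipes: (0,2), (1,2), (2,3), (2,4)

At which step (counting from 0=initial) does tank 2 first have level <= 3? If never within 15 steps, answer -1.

Answer: -1

Derivation:
Step 1: flows [0=2,2->1,3->2,2=4] -> levels [8 1 8 8 8]
Step 2: flows [0=2,2->1,2=3,2=4] -> levels [8 2 7 8 8]
Step 3: flows [0->2,2->1,3->2,4->2] -> levels [7 3 9 7 7]
Step 4: flows [2->0,2->1,2->3,2->4] -> levels [8 4 5 8 8]
Step 5: flows [0->2,2->1,3->2,4->2] -> levels [7 5 7 7 7]
Step 6: flows [0=2,2->1,2=3,2=4] -> levels [7 6 6 7 7]
Step 7: flows [0->2,1=2,3->2,4->2] -> levels [6 6 9 6 6]
Step 8: flows [2->0,2->1,2->3,2->4] -> levels [7 7 5 7 7]
Step 9: flows [0->2,1->2,3->2,4->2] -> levels [6 6 9 6 6]
  -> period-2 cycle (repeats step 7); tank 2 never drops to <=3
Tank 2 never reaches <=3 within 15 steps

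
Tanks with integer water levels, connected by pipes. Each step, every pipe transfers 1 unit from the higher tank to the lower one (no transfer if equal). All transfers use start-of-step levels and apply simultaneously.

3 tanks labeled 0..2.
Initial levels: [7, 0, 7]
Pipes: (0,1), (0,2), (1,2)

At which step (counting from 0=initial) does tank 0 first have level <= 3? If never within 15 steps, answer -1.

Step 1: flows [0->1,0=2,2->1] -> levels [6 2 6]
Step 2: flows [0->1,0=2,2->1] -> levels [5 4 5]
Step 3: flows [0->1,0=2,2->1] -> levels [4 6 4]
Step 4: flows [1->0,0=2,1->2] -> levels [5 4 5]
  -> period-2 cycle (repeats step 2); tank 0 never drops to <=3
Tank 0 never reaches <=3 within 15 steps

Answer: -1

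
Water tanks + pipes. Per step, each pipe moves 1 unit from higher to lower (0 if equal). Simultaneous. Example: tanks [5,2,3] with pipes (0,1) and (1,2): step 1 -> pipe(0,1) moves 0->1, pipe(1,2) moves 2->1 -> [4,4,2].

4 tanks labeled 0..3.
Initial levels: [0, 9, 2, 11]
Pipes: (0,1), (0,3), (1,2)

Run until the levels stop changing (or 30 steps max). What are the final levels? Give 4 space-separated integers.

Answer: 5 6 5 6

Derivation:
Step 1: flows [1->0,3->0,1->2] -> levels [2 7 3 10]
Step 2: flows [1->0,3->0,1->2] -> levels [4 5 4 9]
Step 3: flows [1->0,3->0,1->2] -> levels [6 3 5 8]
Step 4: flows [0->1,3->0,2->1] -> levels [6 5 4 7]
Step 5: flows [0->1,3->0,1->2] -> levels [6 5 5 6]
Step 6: flows [0->1,0=3,1=2] -> levels [5 6 5 6]
Step 7: flows [1->0,3->0,1->2] -> levels [7 4 6 5]
Step 8: flows [0->1,0->3,2->1] -> levels [5 6 5 6]
  -> period-2 cycle: step 8 state = step 6 state; never stabilizes
  -> state at step 30: (30-6) mod 2 = 0, same as step 6 -> [5 6 5 6]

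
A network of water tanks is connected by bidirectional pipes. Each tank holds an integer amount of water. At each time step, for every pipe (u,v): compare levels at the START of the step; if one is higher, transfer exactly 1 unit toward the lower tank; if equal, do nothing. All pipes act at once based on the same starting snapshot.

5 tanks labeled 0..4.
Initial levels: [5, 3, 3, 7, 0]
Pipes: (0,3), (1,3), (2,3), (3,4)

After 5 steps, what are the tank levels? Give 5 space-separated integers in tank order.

Step 1: flows [3->0,3->1,3->2,3->4] -> levels [6 4 4 3 1]
Step 2: flows [0->3,1->3,2->3,3->4] -> levels [5 3 3 5 2]
Step 3: flows [0=3,3->1,3->2,3->4] -> levels [5 4 4 2 3]
Step 4: flows [0->3,1->3,2->3,4->3] -> levels [4 3 3 6 2]
Step 5: flows [3->0,3->1,3->2,3->4] -> levels [5 4 4 2 3]

Answer: 5 4 4 2 3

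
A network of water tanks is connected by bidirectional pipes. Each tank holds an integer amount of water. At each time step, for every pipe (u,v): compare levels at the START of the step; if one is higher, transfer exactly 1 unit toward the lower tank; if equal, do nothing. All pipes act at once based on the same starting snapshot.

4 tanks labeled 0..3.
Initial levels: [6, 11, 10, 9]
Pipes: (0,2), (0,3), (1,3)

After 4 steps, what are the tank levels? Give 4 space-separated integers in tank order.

Answer: 10 10 8 8

Derivation:
Step 1: flows [2->0,3->0,1->3] -> levels [8 10 9 9]
Step 2: flows [2->0,3->0,1->3] -> levels [10 9 8 9]
Step 3: flows [0->2,0->3,1=3] -> levels [8 9 9 10]
Step 4: flows [2->0,3->0,3->1] -> levels [10 10 8 8]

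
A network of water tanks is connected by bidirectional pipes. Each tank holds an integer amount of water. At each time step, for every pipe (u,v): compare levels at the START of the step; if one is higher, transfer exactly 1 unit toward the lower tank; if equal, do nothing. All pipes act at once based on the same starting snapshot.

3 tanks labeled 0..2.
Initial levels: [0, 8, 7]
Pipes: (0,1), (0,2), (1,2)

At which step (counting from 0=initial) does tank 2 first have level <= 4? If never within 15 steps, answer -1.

Step 1: flows [1->0,2->0,1->2] -> levels [2 6 7]
Step 2: flows [1->0,2->0,2->1] -> levels [4 6 5]
Step 3: flows [1->0,2->0,1->2] -> levels [6 4 5]
Step 4: flows [0->1,0->2,2->1] -> levels [4 6 5]
  -> period-2 cycle (repeats step 2); tank 2 never drops to <=4
Tank 2 never reaches <=4 within 15 steps

Answer: -1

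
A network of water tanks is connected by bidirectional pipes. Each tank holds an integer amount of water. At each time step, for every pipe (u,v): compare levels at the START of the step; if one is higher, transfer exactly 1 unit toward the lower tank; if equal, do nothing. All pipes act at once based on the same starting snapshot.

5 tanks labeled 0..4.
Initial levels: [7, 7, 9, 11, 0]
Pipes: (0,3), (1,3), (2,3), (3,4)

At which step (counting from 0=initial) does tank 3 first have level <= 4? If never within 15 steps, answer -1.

Answer: 7

Derivation:
Step 1: flows [3->0,3->1,3->2,3->4] -> levels [8 8 10 7 1]
Step 2: flows [0->3,1->3,2->3,3->4] -> levels [7 7 9 9 2]
Step 3: flows [3->0,3->1,2=3,3->4] -> levels [8 8 9 6 3]
Step 4: flows [0->3,1->3,2->3,3->4] -> levels [7 7 8 8 4]
Step 5: flows [3->0,3->1,2=3,3->4] -> levels [8 8 8 5 5]
Step 6: flows [0->3,1->3,2->3,3=4] -> levels [7 7 7 8 5]
Step 7: flows [3->0,3->1,3->2,3->4] -> levels [8 8 8 4 6]
Tank 3 first reaches <=4 at step 7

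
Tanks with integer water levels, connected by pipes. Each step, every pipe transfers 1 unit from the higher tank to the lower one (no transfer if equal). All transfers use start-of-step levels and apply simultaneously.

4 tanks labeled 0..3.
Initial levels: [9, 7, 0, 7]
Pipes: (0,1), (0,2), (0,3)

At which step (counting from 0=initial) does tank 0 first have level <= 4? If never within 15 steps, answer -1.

Step 1: flows [0->1,0->2,0->3] -> levels [6 8 1 8]
Step 2: flows [1->0,0->2,3->0] -> levels [7 7 2 7]
Step 3: flows [0=1,0->2,0=3] -> levels [6 7 3 7]
Step 4: flows [1->0,0->2,3->0] -> levels [7 6 4 6]
Step 5: flows [0->1,0->2,0->3] -> levels [4 7 5 7]
Tank 0 first reaches <=4 at step 5

Answer: 5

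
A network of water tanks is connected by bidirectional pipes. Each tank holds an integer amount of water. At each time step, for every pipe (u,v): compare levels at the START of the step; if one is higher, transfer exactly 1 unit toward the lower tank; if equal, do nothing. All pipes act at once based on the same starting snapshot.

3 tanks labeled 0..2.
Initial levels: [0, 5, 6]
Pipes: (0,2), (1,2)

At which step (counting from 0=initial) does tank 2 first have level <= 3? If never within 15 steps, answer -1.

Step 1: flows [2->0,2->1] -> levels [1 6 4]
Step 2: flows [2->0,1->2] -> levels [2 5 4]
Step 3: flows [2->0,1->2] -> levels [3 4 4]
Step 4: flows [2->0,1=2] -> levels [4 4 3]
Tank 2 first reaches <=3 at step 4

Answer: 4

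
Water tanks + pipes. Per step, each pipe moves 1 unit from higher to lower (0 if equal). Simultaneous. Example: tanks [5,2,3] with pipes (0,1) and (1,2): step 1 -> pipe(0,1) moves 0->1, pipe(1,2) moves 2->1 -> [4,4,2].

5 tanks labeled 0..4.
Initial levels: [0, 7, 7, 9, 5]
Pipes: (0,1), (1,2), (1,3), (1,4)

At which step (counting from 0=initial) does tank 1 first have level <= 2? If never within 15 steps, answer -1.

Step 1: flows [1->0,1=2,3->1,1->4] -> levels [1 6 7 8 6]
Step 2: flows [1->0,2->1,3->1,1=4] -> levels [2 7 6 7 6]
Step 3: flows [1->0,1->2,1=3,1->4] -> levels [3 4 7 7 7]
Step 4: flows [1->0,2->1,3->1,4->1] -> levels [4 6 6 6 6]
Step 5: flows [1->0,1=2,1=3,1=4] -> levels [5 5 6 6 6]
Step 6: flows [0=1,2->1,3->1,4->1] -> levels [5 8 5 5 5]
Step 7: flows [1->0,1->2,1->3,1->4] -> levels [6 4 6 6 6]
Step 8: flows [0->1,2->1,3->1,4->1] -> levels [5 8 5 5 5]
  -> period-2 cycle (repeats step 6); tank 1 never drops to <=2
Tank 1 never reaches <=2 within 15 steps

Answer: -1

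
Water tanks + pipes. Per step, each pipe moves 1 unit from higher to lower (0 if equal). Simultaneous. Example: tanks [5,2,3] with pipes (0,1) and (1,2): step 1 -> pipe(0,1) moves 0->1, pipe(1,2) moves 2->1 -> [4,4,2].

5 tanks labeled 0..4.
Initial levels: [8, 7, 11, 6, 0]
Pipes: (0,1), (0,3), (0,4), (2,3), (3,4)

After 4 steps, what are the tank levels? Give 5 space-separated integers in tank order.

Step 1: flows [0->1,0->3,0->4,2->3,3->4] -> levels [5 8 10 7 2]
Step 2: flows [1->0,3->0,0->4,2->3,3->4] -> levels [6 7 9 6 4]
Step 3: flows [1->0,0=3,0->4,2->3,3->4] -> levels [6 6 8 6 6]
Step 4: flows [0=1,0=3,0=4,2->3,3=4] -> levels [6 6 7 7 6]

Answer: 6 6 7 7 6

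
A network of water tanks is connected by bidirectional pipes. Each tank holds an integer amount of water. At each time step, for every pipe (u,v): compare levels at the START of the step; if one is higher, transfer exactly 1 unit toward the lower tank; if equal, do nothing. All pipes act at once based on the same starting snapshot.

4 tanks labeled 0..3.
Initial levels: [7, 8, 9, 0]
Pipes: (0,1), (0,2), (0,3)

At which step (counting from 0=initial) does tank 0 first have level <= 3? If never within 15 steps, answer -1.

Step 1: flows [1->0,2->0,0->3] -> levels [8 7 8 1]
Step 2: flows [0->1,0=2,0->3] -> levels [6 8 8 2]
Step 3: flows [1->0,2->0,0->3] -> levels [7 7 7 3]
Step 4: flows [0=1,0=2,0->3] -> levels [6 7 7 4]
Step 5: flows [1->0,2->0,0->3] -> levels [7 6 6 5]
Step 6: flows [0->1,0->2,0->3] -> levels [4 7 7 6]
Step 7: flows [1->0,2->0,3->0] -> levels [7 6 6 5]
  -> period-2 cycle (repeats step 5); tank 0 never drops to <=3
Tank 0 never reaches <=3 within 15 steps

Answer: -1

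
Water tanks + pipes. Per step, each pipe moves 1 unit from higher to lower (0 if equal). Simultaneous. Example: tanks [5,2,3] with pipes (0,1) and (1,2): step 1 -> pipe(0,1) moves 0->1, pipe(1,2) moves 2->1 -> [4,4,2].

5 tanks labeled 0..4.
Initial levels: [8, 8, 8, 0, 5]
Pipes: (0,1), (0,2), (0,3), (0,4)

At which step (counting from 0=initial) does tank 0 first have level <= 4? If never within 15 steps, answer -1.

Answer: 5

Derivation:
Step 1: flows [0=1,0=2,0->3,0->4] -> levels [6 8 8 1 6]
Step 2: flows [1->0,2->0,0->3,0=4] -> levels [7 7 7 2 6]
Step 3: flows [0=1,0=2,0->3,0->4] -> levels [5 7 7 3 7]
Step 4: flows [1->0,2->0,0->3,4->0] -> levels [7 6 6 4 6]
Step 5: flows [0->1,0->2,0->3,0->4] -> levels [3 7 7 5 7]
Tank 0 first reaches <=4 at step 5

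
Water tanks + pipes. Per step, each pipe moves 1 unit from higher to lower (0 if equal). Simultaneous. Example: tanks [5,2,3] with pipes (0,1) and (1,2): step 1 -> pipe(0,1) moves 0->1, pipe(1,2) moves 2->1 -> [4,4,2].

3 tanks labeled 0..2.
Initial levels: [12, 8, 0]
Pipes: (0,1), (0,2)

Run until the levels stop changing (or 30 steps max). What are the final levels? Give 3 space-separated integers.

Answer: 8 6 6

Derivation:
Step 1: flows [0->1,0->2] -> levels [10 9 1]
Step 2: flows [0->1,0->2] -> levels [8 10 2]
Step 3: flows [1->0,0->2] -> levels [8 9 3]
Step 4: flows [1->0,0->2] -> levels [8 8 4]
Step 5: flows [0=1,0->2] -> levels [7 8 5]
Step 6: flows [1->0,0->2] -> levels [7 7 6]
Step 7: flows [0=1,0->2] -> levels [6 7 7]
Step 8: flows [1->0,2->0] -> levels [8 6 6]
Step 9: flows [0->1,0->2] -> levels [6 7 7]
  -> period-2 cycle: step 9 state = step 7 state; never stabilizes
  -> state at step 30: (30-7) mod 2 = 1, same as step 8 -> [8 6 6]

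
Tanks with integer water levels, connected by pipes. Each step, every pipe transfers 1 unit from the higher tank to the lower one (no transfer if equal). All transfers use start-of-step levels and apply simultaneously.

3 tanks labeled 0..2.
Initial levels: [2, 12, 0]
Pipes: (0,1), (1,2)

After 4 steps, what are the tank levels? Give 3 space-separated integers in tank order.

Answer: 6 4 4

Derivation:
Step 1: flows [1->0,1->2] -> levels [3 10 1]
Step 2: flows [1->0,1->2] -> levels [4 8 2]
Step 3: flows [1->0,1->2] -> levels [5 6 3]
Step 4: flows [1->0,1->2] -> levels [6 4 4]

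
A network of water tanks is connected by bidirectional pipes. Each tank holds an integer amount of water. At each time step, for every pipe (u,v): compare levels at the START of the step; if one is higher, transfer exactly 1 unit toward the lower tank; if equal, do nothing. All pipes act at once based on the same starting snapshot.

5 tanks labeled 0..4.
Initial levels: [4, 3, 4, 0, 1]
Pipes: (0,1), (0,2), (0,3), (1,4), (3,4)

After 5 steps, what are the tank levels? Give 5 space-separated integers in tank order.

Answer: 1 3 4 3 1

Derivation:
Step 1: flows [0->1,0=2,0->3,1->4,4->3] -> levels [2 3 4 2 1]
Step 2: flows [1->0,2->0,0=3,1->4,3->4] -> levels [4 1 3 1 3]
Step 3: flows [0->1,0->2,0->3,4->1,4->3] -> levels [1 3 4 3 1]
Step 4: flows [1->0,2->0,3->0,1->4,3->4] -> levels [4 1 3 1 3]
  -> period-2 cycle: step 4 state = step 2 state
  -> state at step 5: (5-2) mod 2 = 1, same as step 3 -> [1 3 4 3 1]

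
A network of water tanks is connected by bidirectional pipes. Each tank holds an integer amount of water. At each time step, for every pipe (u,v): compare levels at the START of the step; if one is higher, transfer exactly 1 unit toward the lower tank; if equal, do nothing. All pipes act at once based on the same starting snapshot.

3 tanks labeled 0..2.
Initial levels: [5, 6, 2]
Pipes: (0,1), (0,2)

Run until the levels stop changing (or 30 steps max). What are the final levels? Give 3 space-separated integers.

Step 1: flows [1->0,0->2] -> levels [5 5 3]
Step 2: flows [0=1,0->2] -> levels [4 5 4]
Step 3: flows [1->0,0=2] -> levels [5 4 4]
Step 4: flows [0->1,0->2] -> levels [3 5 5]
Step 5: flows [1->0,2->0] -> levels [5 4 4]
  -> period-2 cycle: step 5 state = step 3 state; never stabilizes
  -> state at step 30: (30-3) mod 2 = 1, same as step 4 -> [3 5 5]

Answer: 3 5 5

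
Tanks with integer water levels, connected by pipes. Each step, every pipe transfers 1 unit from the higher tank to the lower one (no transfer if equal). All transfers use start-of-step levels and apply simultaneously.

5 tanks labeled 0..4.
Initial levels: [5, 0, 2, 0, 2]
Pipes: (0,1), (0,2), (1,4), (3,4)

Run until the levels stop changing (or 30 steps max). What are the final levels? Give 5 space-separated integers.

Step 1: flows [0->1,0->2,4->1,4->3] -> levels [3 2 3 1 0]
Step 2: flows [0->1,0=2,1->4,3->4] -> levels [2 2 3 0 2]
Step 3: flows [0=1,2->0,1=4,4->3] -> levels [3 2 2 1 1]
Step 4: flows [0->1,0->2,1->4,3=4] -> levels [1 2 3 1 2]
Step 5: flows [1->0,2->0,1=4,4->3] -> levels [3 1 2 2 1]
Step 6: flows [0->1,0->2,1=4,3->4] -> levels [1 2 3 1 2]
  -> period-2 cycle: step 6 state = step 4 state; never stabilizes
  -> state at step 30: (30-4) mod 2 = 0, same as step 4 -> [1 2 3 1 2]

Answer: 1 2 3 1 2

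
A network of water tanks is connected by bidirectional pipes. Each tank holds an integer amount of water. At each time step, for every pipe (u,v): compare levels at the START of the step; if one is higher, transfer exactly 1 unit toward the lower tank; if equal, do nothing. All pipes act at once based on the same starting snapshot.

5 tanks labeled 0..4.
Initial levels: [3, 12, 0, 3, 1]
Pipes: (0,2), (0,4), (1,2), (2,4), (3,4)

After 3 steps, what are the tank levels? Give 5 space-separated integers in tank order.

Answer: 1 9 4 2 3

Derivation:
Step 1: flows [0->2,0->4,1->2,4->2,3->4] -> levels [1 11 3 2 2]
Step 2: flows [2->0,4->0,1->2,2->4,3=4] -> levels [3 10 2 2 2]
Step 3: flows [0->2,0->4,1->2,2=4,3=4] -> levels [1 9 4 2 3]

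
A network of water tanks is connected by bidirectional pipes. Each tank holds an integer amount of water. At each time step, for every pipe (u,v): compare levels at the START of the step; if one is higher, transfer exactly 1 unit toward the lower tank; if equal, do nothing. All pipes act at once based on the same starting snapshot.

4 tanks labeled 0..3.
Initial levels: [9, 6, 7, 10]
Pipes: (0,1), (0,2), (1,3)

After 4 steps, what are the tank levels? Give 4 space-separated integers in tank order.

Answer: 9 7 7 9

Derivation:
Step 1: flows [0->1,0->2,3->1] -> levels [7 8 8 9]
Step 2: flows [1->0,2->0,3->1] -> levels [9 8 7 8]
Step 3: flows [0->1,0->2,1=3] -> levels [7 9 8 8]
Step 4: flows [1->0,2->0,1->3] -> levels [9 7 7 9]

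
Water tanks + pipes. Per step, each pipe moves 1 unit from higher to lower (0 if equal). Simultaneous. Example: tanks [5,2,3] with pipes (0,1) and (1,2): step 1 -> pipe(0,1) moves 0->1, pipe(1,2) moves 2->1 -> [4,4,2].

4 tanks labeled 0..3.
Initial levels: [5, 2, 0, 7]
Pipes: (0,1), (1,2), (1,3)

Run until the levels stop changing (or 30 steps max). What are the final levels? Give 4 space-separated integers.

Answer: 3 5 3 3

Derivation:
Step 1: flows [0->1,1->2,3->1] -> levels [4 3 1 6]
Step 2: flows [0->1,1->2,3->1] -> levels [3 4 2 5]
Step 3: flows [1->0,1->2,3->1] -> levels [4 3 3 4]
Step 4: flows [0->1,1=2,3->1] -> levels [3 5 3 3]
Step 5: flows [1->0,1->2,1->3] -> levels [4 2 4 4]
Step 6: flows [0->1,2->1,3->1] -> levels [3 5 3 3]
  -> period-2 cycle: step 6 state = step 4 state; never stabilizes
  -> state at step 30: (30-4) mod 2 = 0, same as step 4 -> [3 5 3 3]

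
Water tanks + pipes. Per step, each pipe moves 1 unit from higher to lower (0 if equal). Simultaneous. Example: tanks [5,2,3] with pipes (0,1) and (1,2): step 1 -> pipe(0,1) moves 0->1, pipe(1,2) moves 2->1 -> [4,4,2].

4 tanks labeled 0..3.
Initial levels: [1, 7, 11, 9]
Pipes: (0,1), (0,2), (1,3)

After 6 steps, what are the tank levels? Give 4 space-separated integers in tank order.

Answer: 6 8 8 6

Derivation:
Step 1: flows [1->0,2->0,3->1] -> levels [3 7 10 8]
Step 2: flows [1->0,2->0,3->1] -> levels [5 7 9 7]
Step 3: flows [1->0,2->0,1=3] -> levels [7 6 8 7]
Step 4: flows [0->1,2->0,3->1] -> levels [7 8 7 6]
Step 5: flows [1->0,0=2,1->3] -> levels [8 6 7 7]
Step 6: flows [0->1,0->2,3->1] -> levels [6 8 8 6]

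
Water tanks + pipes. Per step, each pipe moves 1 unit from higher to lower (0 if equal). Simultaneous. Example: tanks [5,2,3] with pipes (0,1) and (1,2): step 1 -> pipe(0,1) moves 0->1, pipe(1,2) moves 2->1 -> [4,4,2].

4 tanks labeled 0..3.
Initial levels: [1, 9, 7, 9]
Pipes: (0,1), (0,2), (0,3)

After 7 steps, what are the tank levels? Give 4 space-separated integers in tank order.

Answer: 5 7 7 7

Derivation:
Step 1: flows [1->0,2->0,3->0] -> levels [4 8 6 8]
Step 2: flows [1->0,2->0,3->0] -> levels [7 7 5 7]
Step 3: flows [0=1,0->2,0=3] -> levels [6 7 6 7]
Step 4: flows [1->0,0=2,3->0] -> levels [8 6 6 6]
Step 5: flows [0->1,0->2,0->3] -> levels [5 7 7 7]
Step 6: flows [1->0,2->0,3->0] -> levels [8 6 6 6]
  -> period-2 cycle: step 6 state = step 4 state
  -> state at step 7: (7-4) mod 2 = 1, same as step 5 -> [5 7 7 7]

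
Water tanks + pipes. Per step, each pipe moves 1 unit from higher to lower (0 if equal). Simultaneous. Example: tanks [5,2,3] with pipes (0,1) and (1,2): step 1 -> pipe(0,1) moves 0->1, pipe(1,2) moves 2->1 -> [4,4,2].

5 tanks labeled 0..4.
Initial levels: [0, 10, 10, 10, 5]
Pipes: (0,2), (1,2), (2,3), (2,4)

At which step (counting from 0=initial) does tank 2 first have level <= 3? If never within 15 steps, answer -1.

Answer: -1

Derivation:
Step 1: flows [2->0,1=2,2=3,2->4] -> levels [1 10 8 10 6]
Step 2: flows [2->0,1->2,3->2,2->4] -> levels [2 9 8 9 7]
Step 3: flows [2->0,1->2,3->2,2->4] -> levels [3 8 8 8 8]
Step 4: flows [2->0,1=2,2=3,2=4] -> levels [4 8 7 8 8]
Step 5: flows [2->0,1->2,3->2,4->2] -> levels [5 7 9 7 7]
Step 6: flows [2->0,2->1,2->3,2->4] -> levels [6 8 5 8 8]
Step 7: flows [0->2,1->2,3->2,4->2] -> levels [5 7 9 7 7]
  -> period-2 cycle (repeats step 5); tank 2 never drops to <=3
Tank 2 never reaches <=3 within 15 steps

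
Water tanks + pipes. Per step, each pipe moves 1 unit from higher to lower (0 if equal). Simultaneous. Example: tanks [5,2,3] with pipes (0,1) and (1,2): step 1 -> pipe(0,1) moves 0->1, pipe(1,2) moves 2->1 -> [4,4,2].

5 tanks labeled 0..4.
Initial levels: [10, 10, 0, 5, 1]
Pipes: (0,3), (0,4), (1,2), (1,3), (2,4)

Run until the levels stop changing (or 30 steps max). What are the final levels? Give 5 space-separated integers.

Answer: 6 6 4 5 5

Derivation:
Step 1: flows [0->3,0->4,1->2,1->3,4->2] -> levels [8 8 2 7 1]
Step 2: flows [0->3,0->4,1->2,1->3,2->4] -> levels [6 6 2 9 3]
Step 3: flows [3->0,0->4,1->2,3->1,4->2] -> levels [6 6 4 7 3]
Step 4: flows [3->0,0->4,1->2,3->1,2->4] -> levels [6 6 4 5 5]
Step 5: flows [0->3,0->4,1->2,1->3,4->2] -> levels [4 4 6 7 5]
Step 6: flows [3->0,4->0,2->1,3->1,2->4] -> levels [6 6 4 5 5]
  -> period-2 cycle: step 6 state = step 4 state; never stabilizes
  -> state at step 30: (30-4) mod 2 = 0, same as step 4 -> [6 6 4 5 5]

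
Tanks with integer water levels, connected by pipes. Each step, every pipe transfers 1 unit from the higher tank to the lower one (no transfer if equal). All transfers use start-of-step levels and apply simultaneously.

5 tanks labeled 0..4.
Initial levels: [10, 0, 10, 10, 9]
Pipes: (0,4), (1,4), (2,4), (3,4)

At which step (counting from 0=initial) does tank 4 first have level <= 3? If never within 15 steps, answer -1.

Answer: -1

Derivation:
Step 1: flows [0->4,4->1,2->4,3->4] -> levels [9 1 9 9 11]
Step 2: flows [4->0,4->1,4->2,4->3] -> levels [10 2 10 10 7]
Step 3: flows [0->4,4->1,2->4,3->4] -> levels [9 3 9 9 9]
Step 4: flows [0=4,4->1,2=4,3=4] -> levels [9 4 9 9 8]
Step 5: flows [0->4,4->1,2->4,3->4] -> levels [8 5 8 8 10]
Step 6: flows [4->0,4->1,4->2,4->3] -> levels [9 6 9 9 6]
Step 7: flows [0->4,1=4,2->4,3->4] -> levels [8 6 8 8 9]
Step 8: flows [4->0,4->1,4->2,4->3] -> levels [9 7 9 9 5]
Step 9: flows [0->4,1->4,2->4,3->4] -> levels [8 6 8 8 9]
  -> period-2 cycle (repeats step 7); tank 4 never drops to <=3
Tank 4 never reaches <=3 within 15 steps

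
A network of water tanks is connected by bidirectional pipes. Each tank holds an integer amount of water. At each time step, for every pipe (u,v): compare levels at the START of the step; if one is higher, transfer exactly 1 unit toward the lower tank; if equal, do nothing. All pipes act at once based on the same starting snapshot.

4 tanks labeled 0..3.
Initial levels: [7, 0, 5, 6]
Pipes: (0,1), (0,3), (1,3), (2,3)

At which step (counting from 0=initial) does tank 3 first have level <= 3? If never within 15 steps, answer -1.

Step 1: flows [0->1,0->3,3->1,3->2] -> levels [5 2 6 5]
Step 2: flows [0->1,0=3,3->1,2->3] -> levels [4 4 5 5]
Step 3: flows [0=1,3->0,3->1,2=3] -> levels [5 5 5 3]
Tank 3 first reaches <=3 at step 3

Answer: 3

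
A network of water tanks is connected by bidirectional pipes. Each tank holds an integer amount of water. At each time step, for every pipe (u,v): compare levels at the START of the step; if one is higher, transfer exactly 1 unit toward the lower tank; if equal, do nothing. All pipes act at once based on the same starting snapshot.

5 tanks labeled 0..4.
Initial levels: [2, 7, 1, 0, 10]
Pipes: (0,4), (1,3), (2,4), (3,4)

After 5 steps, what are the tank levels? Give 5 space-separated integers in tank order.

Answer: 4 4 4 5 3

Derivation:
Step 1: flows [4->0,1->3,4->2,4->3] -> levels [3 6 2 2 7]
Step 2: flows [4->0,1->3,4->2,4->3] -> levels [4 5 3 4 4]
Step 3: flows [0=4,1->3,4->2,3=4] -> levels [4 4 4 5 3]
Step 4: flows [0->4,3->1,2->4,3->4] -> levels [3 5 3 3 6]
Step 5: flows [4->0,1->3,4->2,4->3] -> levels [4 4 4 5 3]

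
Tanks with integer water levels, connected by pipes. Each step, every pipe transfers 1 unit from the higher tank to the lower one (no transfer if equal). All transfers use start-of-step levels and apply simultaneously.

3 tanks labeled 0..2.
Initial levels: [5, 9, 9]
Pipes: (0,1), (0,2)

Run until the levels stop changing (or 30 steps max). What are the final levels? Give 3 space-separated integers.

Answer: 9 7 7

Derivation:
Step 1: flows [1->0,2->0] -> levels [7 8 8]
Step 2: flows [1->0,2->0] -> levels [9 7 7]
Step 3: flows [0->1,0->2] -> levels [7 8 8]
  -> period-2 cycle: step 3 state = step 1 state; never stabilizes
  -> state at step 30: (30-1) mod 2 = 1, same as step 2 -> [9 7 7]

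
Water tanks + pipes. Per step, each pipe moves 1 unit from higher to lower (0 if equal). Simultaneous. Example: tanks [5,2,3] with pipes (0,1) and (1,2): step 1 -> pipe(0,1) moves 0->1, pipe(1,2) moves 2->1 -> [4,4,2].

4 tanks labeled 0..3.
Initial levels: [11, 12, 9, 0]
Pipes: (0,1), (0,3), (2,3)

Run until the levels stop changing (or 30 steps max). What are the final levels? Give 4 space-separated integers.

Step 1: flows [1->0,0->3,2->3] -> levels [11 11 8 2]
Step 2: flows [0=1,0->3,2->3] -> levels [10 11 7 4]
Step 3: flows [1->0,0->3,2->3] -> levels [10 10 6 6]
Step 4: flows [0=1,0->3,2=3] -> levels [9 10 6 7]
Step 5: flows [1->0,0->3,3->2] -> levels [9 9 7 7]
Step 6: flows [0=1,0->3,2=3] -> levels [8 9 7 8]
Step 7: flows [1->0,0=3,3->2] -> levels [9 8 8 7]
Step 8: flows [0->1,0->3,2->3] -> levels [7 9 7 9]
Step 9: flows [1->0,3->0,3->2] -> levels [9 8 8 7]
  -> period-2 cycle: step 9 state = step 7 state; never stabilizes
  -> state at step 30: (30-7) mod 2 = 1, same as step 8 -> [7 9 7 9]

Answer: 7 9 7 9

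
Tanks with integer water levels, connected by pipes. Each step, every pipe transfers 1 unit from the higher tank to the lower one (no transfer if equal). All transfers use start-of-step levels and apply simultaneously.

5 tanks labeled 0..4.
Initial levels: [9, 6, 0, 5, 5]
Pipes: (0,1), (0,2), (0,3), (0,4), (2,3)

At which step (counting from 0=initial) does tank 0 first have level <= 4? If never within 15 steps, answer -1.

Step 1: flows [0->1,0->2,0->3,0->4,3->2] -> levels [5 7 2 5 6]
Step 2: flows [1->0,0->2,0=3,4->0,3->2] -> levels [6 6 4 4 5]
Step 3: flows [0=1,0->2,0->3,0->4,2=3] -> levels [3 6 5 5 6]
Tank 0 first reaches <=4 at step 3

Answer: 3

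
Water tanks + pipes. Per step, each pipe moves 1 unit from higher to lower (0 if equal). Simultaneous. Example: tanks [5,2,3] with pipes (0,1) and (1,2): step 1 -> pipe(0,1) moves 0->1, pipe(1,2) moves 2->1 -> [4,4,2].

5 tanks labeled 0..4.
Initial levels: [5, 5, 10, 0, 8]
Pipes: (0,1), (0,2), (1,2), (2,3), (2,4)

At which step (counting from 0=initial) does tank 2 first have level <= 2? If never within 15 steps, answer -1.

Answer: -1

Derivation:
Step 1: flows [0=1,2->0,2->1,2->3,2->4] -> levels [6 6 6 1 9]
Step 2: flows [0=1,0=2,1=2,2->3,4->2] -> levels [6 6 6 2 8]
Step 3: flows [0=1,0=2,1=2,2->3,4->2] -> levels [6 6 6 3 7]
Step 4: flows [0=1,0=2,1=2,2->3,4->2] -> levels [6 6 6 4 6]
Step 5: flows [0=1,0=2,1=2,2->3,2=4] -> levels [6 6 5 5 6]
Step 6: flows [0=1,0->2,1->2,2=3,4->2] -> levels [5 5 8 5 5]
Step 7: flows [0=1,2->0,2->1,2->3,2->4] -> levels [6 6 4 6 6]
Step 8: flows [0=1,0->2,1->2,3->2,4->2] -> levels [5 5 8 5 5]
  -> period-2 cycle (repeats step 6); tank 2 never drops to <=2
Tank 2 never reaches <=2 within 15 steps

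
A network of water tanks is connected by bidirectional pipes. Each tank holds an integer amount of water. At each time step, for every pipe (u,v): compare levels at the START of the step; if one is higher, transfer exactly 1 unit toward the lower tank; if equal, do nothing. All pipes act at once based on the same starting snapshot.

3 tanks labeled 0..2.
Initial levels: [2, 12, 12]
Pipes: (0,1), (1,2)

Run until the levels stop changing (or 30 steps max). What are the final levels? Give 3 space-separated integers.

Answer: 8 10 8

Derivation:
Step 1: flows [1->0,1=2] -> levels [3 11 12]
Step 2: flows [1->0,2->1] -> levels [4 11 11]
Step 3: flows [1->0,1=2] -> levels [5 10 11]
Step 4: flows [1->0,2->1] -> levels [6 10 10]
Step 5: flows [1->0,1=2] -> levels [7 9 10]
Step 6: flows [1->0,2->1] -> levels [8 9 9]
Step 7: flows [1->0,1=2] -> levels [9 8 9]
Step 8: flows [0->1,2->1] -> levels [8 10 8]
Step 9: flows [1->0,1->2] -> levels [9 8 9]
  -> period-2 cycle: step 9 state = step 7 state; never stabilizes
  -> state at step 30: (30-7) mod 2 = 1, same as step 8 -> [8 10 8]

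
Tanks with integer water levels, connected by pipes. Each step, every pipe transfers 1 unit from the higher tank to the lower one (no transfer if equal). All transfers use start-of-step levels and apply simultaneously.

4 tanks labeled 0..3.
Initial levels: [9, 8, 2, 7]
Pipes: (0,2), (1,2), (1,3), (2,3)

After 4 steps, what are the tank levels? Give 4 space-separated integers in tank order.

Answer: 7 6 8 5

Derivation:
Step 1: flows [0->2,1->2,1->3,3->2] -> levels [8 6 5 7]
Step 2: flows [0->2,1->2,3->1,3->2] -> levels [7 6 8 5]
Step 3: flows [2->0,2->1,1->3,2->3] -> levels [8 6 5 7]
  -> period-2 cycle: step 3 state = step 1 state
  -> state at step 4: (4-1) mod 2 = 1, same as step 2 -> [7 6 8 5]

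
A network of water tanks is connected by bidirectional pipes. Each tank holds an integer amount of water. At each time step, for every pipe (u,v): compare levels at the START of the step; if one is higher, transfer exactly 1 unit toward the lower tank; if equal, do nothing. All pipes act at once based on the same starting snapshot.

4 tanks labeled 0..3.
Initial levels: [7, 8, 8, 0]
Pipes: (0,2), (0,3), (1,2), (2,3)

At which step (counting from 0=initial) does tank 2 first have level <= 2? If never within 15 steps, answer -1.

Step 1: flows [2->0,0->3,1=2,2->3] -> levels [7 8 6 2]
Step 2: flows [0->2,0->3,1->2,2->3] -> levels [5 7 7 4]
Step 3: flows [2->0,0->3,1=2,2->3] -> levels [5 7 5 6]
Step 4: flows [0=2,3->0,1->2,3->2] -> levels [6 6 7 4]
Step 5: flows [2->0,0->3,2->1,2->3] -> levels [6 7 4 6]
Step 6: flows [0->2,0=3,1->2,3->2] -> levels [5 6 7 5]
Step 7: flows [2->0,0=3,2->1,2->3] -> levels [6 7 4 6]
  -> period-2 cycle (repeats step 5); tank 2 never drops to <=2
Tank 2 never reaches <=2 within 15 steps

Answer: -1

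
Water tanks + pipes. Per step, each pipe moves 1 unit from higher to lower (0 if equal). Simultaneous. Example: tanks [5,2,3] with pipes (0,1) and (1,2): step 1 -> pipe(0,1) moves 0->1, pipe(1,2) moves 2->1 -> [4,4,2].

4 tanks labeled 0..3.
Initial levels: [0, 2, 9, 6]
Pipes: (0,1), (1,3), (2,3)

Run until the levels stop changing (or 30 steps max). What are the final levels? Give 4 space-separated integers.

Step 1: flows [1->0,3->1,2->3] -> levels [1 2 8 6]
Step 2: flows [1->0,3->1,2->3] -> levels [2 2 7 6]
Step 3: flows [0=1,3->1,2->3] -> levels [2 3 6 6]
Step 4: flows [1->0,3->1,2=3] -> levels [3 3 6 5]
Step 5: flows [0=1,3->1,2->3] -> levels [3 4 5 5]
Step 6: flows [1->0,3->1,2=3] -> levels [4 4 5 4]
Step 7: flows [0=1,1=3,2->3] -> levels [4 4 4 5]
Step 8: flows [0=1,3->1,3->2] -> levels [4 5 5 3]
Step 9: flows [1->0,1->3,2->3] -> levels [5 3 4 5]
Step 10: flows [0->1,3->1,3->2] -> levels [4 5 5 3]
  -> period-2 cycle: step 10 state = step 8 state; never stabilizes
  -> state at step 30: (30-8) mod 2 = 0, same as step 8 -> [4 5 5 3]

Answer: 4 5 5 3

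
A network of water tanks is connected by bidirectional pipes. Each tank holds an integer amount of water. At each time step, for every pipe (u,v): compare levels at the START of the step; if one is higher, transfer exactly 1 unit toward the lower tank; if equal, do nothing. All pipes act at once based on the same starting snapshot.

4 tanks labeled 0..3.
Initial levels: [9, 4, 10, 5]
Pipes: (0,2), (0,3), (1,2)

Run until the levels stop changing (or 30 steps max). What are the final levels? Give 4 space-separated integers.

Step 1: flows [2->0,0->3,2->1] -> levels [9 5 8 6]
Step 2: flows [0->2,0->3,2->1] -> levels [7 6 8 7]
Step 3: flows [2->0,0=3,2->1] -> levels [8 7 6 7]
Step 4: flows [0->2,0->3,1->2] -> levels [6 6 8 8]
Step 5: flows [2->0,3->0,2->1] -> levels [8 7 6 7]
  -> period-2 cycle: step 5 state = step 3 state; never stabilizes
  -> state at step 30: (30-3) mod 2 = 1, same as step 4 -> [6 6 8 8]

Answer: 6 6 8 8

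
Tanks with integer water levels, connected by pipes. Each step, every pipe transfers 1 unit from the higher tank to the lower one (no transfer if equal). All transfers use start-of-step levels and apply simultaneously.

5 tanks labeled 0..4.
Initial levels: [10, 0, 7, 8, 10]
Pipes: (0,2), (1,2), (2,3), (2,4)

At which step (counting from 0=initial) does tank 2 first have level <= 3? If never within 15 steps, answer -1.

Answer: -1

Derivation:
Step 1: flows [0->2,2->1,3->2,4->2] -> levels [9 1 9 7 9]
Step 2: flows [0=2,2->1,2->3,2=4] -> levels [9 2 7 8 9]
Step 3: flows [0->2,2->1,3->2,4->2] -> levels [8 3 9 7 8]
Step 4: flows [2->0,2->1,2->3,2->4] -> levels [9 4 5 8 9]
Step 5: flows [0->2,2->1,3->2,4->2] -> levels [8 5 7 7 8]
Step 6: flows [0->2,2->1,2=3,4->2] -> levels [7 6 8 7 7]
Step 7: flows [2->0,2->1,2->3,2->4] -> levels [8 7 4 8 8]
Step 8: flows [0->2,1->2,3->2,4->2] -> levels [7 6 8 7 7]
  -> period-2 cycle (repeats step 6); tank 2 never drops to <=3
Tank 2 never reaches <=3 within 15 steps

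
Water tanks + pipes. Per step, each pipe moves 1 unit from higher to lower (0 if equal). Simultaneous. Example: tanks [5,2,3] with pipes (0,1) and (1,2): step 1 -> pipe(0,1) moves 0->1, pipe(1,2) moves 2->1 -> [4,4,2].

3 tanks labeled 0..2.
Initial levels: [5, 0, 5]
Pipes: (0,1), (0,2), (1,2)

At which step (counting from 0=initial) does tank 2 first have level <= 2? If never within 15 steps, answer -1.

Step 1: flows [0->1,0=2,2->1] -> levels [4 2 4]
Step 2: flows [0->1,0=2,2->1] -> levels [3 4 3]
Step 3: flows [1->0,0=2,1->2] -> levels [4 2 4]
  -> period-2 cycle (repeats step 1); tank 2 never drops to <=2
Tank 2 never reaches <=2 within 15 steps

Answer: -1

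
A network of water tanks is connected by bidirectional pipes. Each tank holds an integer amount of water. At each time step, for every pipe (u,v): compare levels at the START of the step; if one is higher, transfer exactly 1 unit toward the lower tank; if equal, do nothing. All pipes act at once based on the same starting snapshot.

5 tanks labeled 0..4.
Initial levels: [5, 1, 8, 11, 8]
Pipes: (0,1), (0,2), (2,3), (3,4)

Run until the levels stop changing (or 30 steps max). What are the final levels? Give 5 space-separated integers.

Answer: 5 6 8 6 8

Derivation:
Step 1: flows [0->1,2->0,3->2,3->4] -> levels [5 2 8 9 9]
Step 2: flows [0->1,2->0,3->2,3=4] -> levels [5 3 8 8 9]
Step 3: flows [0->1,2->0,2=3,4->3] -> levels [5 4 7 9 8]
Step 4: flows [0->1,2->0,3->2,3->4] -> levels [5 5 7 7 9]
Step 5: flows [0=1,2->0,2=3,4->3] -> levels [6 5 6 8 8]
Step 6: flows [0->1,0=2,3->2,3=4] -> levels [5 6 7 7 8]
Step 7: flows [1->0,2->0,2=3,4->3] -> levels [7 5 6 8 7]
Step 8: flows [0->1,0->2,3->2,3->4] -> levels [5 6 8 6 8]
Step 9: flows [1->0,2->0,2->3,4->3] -> levels [7 5 6 8 7]
  -> period-2 cycle: step 9 state = step 7 state; never stabilizes
  -> state at step 30: (30-7) mod 2 = 1, same as step 8 -> [5 6 8 6 8]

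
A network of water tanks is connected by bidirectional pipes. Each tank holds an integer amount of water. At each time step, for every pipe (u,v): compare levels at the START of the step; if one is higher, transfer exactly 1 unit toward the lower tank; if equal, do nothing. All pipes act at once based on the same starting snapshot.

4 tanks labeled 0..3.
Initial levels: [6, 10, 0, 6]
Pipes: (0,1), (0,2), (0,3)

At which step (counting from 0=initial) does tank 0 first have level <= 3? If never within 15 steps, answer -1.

Step 1: flows [1->0,0->2,0=3] -> levels [6 9 1 6]
Step 2: flows [1->0,0->2,0=3] -> levels [6 8 2 6]
Step 3: flows [1->0,0->2,0=3] -> levels [6 7 3 6]
Step 4: flows [1->0,0->2,0=3] -> levels [6 6 4 6]
Step 5: flows [0=1,0->2,0=3] -> levels [5 6 5 6]
Step 6: flows [1->0,0=2,3->0] -> levels [7 5 5 5]
Step 7: flows [0->1,0->2,0->3] -> levels [4 6 6 6]
Step 8: flows [1->0,2->0,3->0] -> levels [7 5 5 5]
  -> period-2 cycle (repeats step 6); tank 0 never drops to <=3
Tank 0 never reaches <=3 within 15 steps

Answer: -1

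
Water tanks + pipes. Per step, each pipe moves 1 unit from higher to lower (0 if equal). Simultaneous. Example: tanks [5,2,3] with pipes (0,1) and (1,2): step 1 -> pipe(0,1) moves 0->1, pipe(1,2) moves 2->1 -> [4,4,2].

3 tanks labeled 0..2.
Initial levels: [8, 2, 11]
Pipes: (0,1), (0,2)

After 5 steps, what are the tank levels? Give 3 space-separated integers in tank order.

Step 1: flows [0->1,2->0] -> levels [8 3 10]
Step 2: flows [0->1,2->0] -> levels [8 4 9]
Step 3: flows [0->1,2->0] -> levels [8 5 8]
Step 4: flows [0->1,0=2] -> levels [7 6 8]
Step 5: flows [0->1,2->0] -> levels [7 7 7]

Answer: 7 7 7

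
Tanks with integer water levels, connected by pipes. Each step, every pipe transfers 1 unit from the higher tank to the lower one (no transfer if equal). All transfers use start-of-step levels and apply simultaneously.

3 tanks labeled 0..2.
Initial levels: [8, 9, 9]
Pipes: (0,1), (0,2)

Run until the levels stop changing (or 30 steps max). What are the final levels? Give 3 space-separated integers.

Answer: 8 9 9

Derivation:
Step 1: flows [1->0,2->0] -> levels [10 8 8]
Step 2: flows [0->1,0->2] -> levels [8 9 9]
  -> period-2 cycle: step 2 state = step 0 state; never stabilizes
  -> state at step 30: (30-0) mod 2 = 0, same as step 0 -> [8 9 9]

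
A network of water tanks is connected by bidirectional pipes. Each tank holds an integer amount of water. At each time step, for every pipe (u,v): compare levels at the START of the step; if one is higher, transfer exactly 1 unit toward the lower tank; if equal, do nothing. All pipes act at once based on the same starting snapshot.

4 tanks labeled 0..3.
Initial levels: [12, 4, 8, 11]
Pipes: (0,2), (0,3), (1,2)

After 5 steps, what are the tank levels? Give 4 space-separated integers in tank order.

Answer: 9 8 9 9

Derivation:
Step 1: flows [0->2,0->3,2->1] -> levels [10 5 8 12]
Step 2: flows [0->2,3->0,2->1] -> levels [10 6 8 11]
Step 3: flows [0->2,3->0,2->1] -> levels [10 7 8 10]
Step 4: flows [0->2,0=3,2->1] -> levels [9 8 8 10]
Step 5: flows [0->2,3->0,1=2] -> levels [9 8 9 9]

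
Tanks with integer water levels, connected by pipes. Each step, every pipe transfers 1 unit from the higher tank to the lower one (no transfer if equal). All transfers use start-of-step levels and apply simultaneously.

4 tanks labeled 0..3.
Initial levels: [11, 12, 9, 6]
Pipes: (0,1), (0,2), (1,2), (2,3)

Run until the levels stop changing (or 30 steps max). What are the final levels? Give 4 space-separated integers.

Step 1: flows [1->0,0->2,1->2,2->3] -> levels [11 10 10 7]
Step 2: flows [0->1,0->2,1=2,2->3] -> levels [9 11 10 8]
Step 3: flows [1->0,2->0,1->2,2->3] -> levels [11 9 9 9]
Step 4: flows [0->1,0->2,1=2,2=3] -> levels [9 10 10 9]
Step 5: flows [1->0,2->0,1=2,2->3] -> levels [11 9 8 10]
Step 6: flows [0->1,0->2,1->2,3->2] -> levels [9 9 11 9]
Step 7: flows [0=1,2->0,2->1,2->3] -> levels [10 10 8 10]
Step 8: flows [0=1,0->2,1->2,3->2] -> levels [9 9 11 9]
  -> period-2 cycle: step 8 state = step 6 state; never stabilizes
  -> state at step 30: (30-6) mod 2 = 0, same as step 6 -> [9 9 11 9]

Answer: 9 9 11 9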